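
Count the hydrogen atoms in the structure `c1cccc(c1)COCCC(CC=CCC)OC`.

Hydrogens are implicit in SMILES; fill each atom to its normal valence:
  5 × C: 2 H each → 10
  5 × C (aromatic): 1 H each → 5
  3 × C: 1 H each → 3
  2 × C: 3 H each → 6
  2 × O: no H
  1 × C (aromatic): no H
  Total hydrogens = 24.

24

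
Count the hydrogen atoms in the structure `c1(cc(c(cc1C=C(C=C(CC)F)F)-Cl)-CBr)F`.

11

Hydrogens are implicit in SMILES; fill each atom to its normal valence:
  4 × C (aromatic): no H
  3 × F: no H
  2 × C: 2 H each → 4
  2 × C (aromatic): 1 H each → 2
  2 × C: 1 H each → 2
  2 × C: no H
  1 × Br: no H
  1 × C: 3 H
  1 × Cl: no H
  Total hydrogens = 11.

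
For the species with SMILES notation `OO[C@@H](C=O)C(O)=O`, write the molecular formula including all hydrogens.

C3H4O5

Heavy atoms from the SMILES: 3 C, 5 O.
Implicit hydrogens by atom environment:
  3 × O: no H
  2 × C: 1 H each → 2
  2 × O: 1 H each → 2
  1 × C: no H
  Total hydrogens = 4.
Molecular formula: C3H4O5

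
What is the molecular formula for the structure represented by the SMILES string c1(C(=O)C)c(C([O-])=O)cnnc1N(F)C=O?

C8H5FN3O4-

Heavy atoms from the SMILES: 8 C, 1 F, 3 N, 4 O.
Implicit hydrogens by atom environment:
  3 × C (aromatic): no H
  3 × O: no H
  2 × C: no H
  2 × N (aromatic): no H
  1 × C: 3 H
  1 × C (aromatic): 1 H
  1 × C: 1 H
  1 × F: no H
  1 × N: no H
  1 × O (charge -1): no H
  Total hydrogens = 5.
Net charge -1.
Molecular formula: C8H5FN3O4-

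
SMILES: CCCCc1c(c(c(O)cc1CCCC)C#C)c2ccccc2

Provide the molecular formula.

Heavy atoms from the SMILES: 22 C, 1 O.
Implicit hydrogens by atom environment:
  6 × C: 2 H each → 12
  6 × C (aromatic): 1 H each → 6
  6 × C (aromatic): no H
  2 × C: 3 H each → 6
  1 × C: 1 H
  1 × C: no H
  1 × O: 1 H
  Total hydrogens = 26.
Molecular formula: C22H26O

C22H26O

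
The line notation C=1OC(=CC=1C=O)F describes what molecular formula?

Heavy atoms from the SMILES: 5 C, 1 F, 2 O.
Implicit hydrogens by atom environment:
  2 × C (aromatic): 1 H each → 2
  2 × C (aromatic): no H
  1 × C: 1 H
  1 × F: no H
  1 × O (aromatic): no H
  1 × O: no H
  Total hydrogens = 3.
Molecular formula: C5H3FO2

C5H3FO2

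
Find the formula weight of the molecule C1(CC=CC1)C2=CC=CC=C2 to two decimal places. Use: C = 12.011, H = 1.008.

144.22

Molecular formula: C11H12.
M = 11×12.011 + 12×1.008 = 144.22 g/mol.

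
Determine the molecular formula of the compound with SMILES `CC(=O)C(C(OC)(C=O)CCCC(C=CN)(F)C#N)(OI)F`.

C13H17F2IN2O4

Heavy atoms from the SMILES: 13 C, 2 F, 1 I, 2 N, 4 O.
Implicit hydrogens by atom environment:
  5 × C: no H
  4 × O: no H
  3 × C: 2 H each → 6
  3 × C: 1 H each → 3
  2 × C: 3 H each → 6
  2 × F: no H
  1 × I: no H
  1 × N: 2 H
  1 × N: no H
  Total hydrogens = 17.
Molecular formula: C13H17F2IN2O4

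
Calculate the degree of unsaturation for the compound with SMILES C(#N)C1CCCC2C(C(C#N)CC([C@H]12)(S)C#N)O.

Molecular formula from the SMILES: C13H15N3OS.
DoU = (2C + 2 + N − H − X)/2 = (2·13 + 2 + 3 − 15 − 0)/2 = 16/2 = 8.
(Structurally: 2 ring(s) + 6 π bond(s) = 8.)

8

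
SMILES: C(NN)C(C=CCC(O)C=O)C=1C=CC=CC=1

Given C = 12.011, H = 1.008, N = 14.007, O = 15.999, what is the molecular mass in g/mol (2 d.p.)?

234.30

Molecular formula: C13H18N2O2.
M = 13×12.011 + 18×1.008 + 2×14.007 + 2×15.999 = 234.30 g/mol.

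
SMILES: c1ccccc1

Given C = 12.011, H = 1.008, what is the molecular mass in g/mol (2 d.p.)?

78.11

Molecular formula: C6H6.
M = 6×12.011 + 6×1.008 = 78.11 g/mol.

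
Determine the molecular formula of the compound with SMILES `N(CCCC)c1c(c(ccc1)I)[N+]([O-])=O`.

C10H13IN2O2

Heavy atoms from the SMILES: 10 C, 1 I, 2 N, 2 O.
Implicit hydrogens by atom environment:
  3 × C: 2 H each → 6
  3 × C (aromatic): 1 H each → 3
  3 × C (aromatic): no H
  1 × C: 3 H
  1 × I: no H
  1 × N: 1 H
  1 × N (charge +1): no H
  1 × O: no H
  1 × O (charge -1): no H
  Total hydrogens = 13.
Molecular formula: C10H13IN2O2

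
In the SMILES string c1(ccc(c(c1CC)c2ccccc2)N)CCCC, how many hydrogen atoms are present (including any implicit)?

Hydrogens are implicit in SMILES; fill each atom to its normal valence:
  7 × C (aromatic): 1 H each → 7
  5 × C (aromatic): no H
  4 × C: 2 H each → 8
  2 × C: 3 H each → 6
  1 × N: 2 H
  Total hydrogens = 23.

23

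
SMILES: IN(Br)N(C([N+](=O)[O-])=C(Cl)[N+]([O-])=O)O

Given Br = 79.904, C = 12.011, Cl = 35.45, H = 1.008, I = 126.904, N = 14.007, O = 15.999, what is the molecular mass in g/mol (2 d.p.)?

Molecular formula: C2HBrClIN4O5.
M = 1×79.904 + 2×12.011 + 1×35.45 + 1×1.008 + 1×126.904 + 4×14.007 + 5×15.999 = 403.31 g/mol.

403.31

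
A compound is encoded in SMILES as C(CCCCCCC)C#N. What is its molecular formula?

C9H17N

Heavy atoms from the SMILES: 9 C, 1 N.
Implicit hydrogens by atom environment:
  7 × C: 2 H each → 14
  1 × C: 3 H
  1 × C: no H
  1 × N: no H
  Total hydrogens = 17.
Molecular formula: C9H17N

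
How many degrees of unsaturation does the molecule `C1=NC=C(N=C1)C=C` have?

5

Molecular formula from the SMILES: C6H6N2.
DoU = (2C + 2 + N − H − X)/2 = (2·6 + 2 + 2 − 6 − 0)/2 = 10/2 = 5.
(Structurally: 1 ring(s) + 4 π bond(s) = 5.)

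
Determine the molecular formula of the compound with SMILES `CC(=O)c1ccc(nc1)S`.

Heavy atoms from the SMILES: 7 C, 1 N, 1 O, 1 S.
Implicit hydrogens by atom environment:
  3 × C (aromatic): 1 H each → 3
  2 × C (aromatic): no H
  1 × C: 3 H
  1 × C: no H
  1 × N (aromatic): no H
  1 × O: no H
  1 × S: 1 H
  Total hydrogens = 7.
Molecular formula: C7H7NOS

C7H7NOS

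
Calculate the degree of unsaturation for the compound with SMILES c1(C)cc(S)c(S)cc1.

Molecular formula from the SMILES: C7H8S2.
DoU = (2C + 2 + N − H − X)/2 = (2·7 + 2 + 0 − 8 − 0)/2 = 8/2 = 4.
(Structurally: 1 ring(s) + 3 π bond(s) = 4.)

4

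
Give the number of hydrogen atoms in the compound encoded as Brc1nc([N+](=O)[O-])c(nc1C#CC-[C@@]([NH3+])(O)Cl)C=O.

7

Hydrogens are implicit in SMILES; fill each atom to its normal valence:
  4 × C (aromatic): no H
  3 × C: no H
  2 × N (aromatic): no H
  2 × O: no H
  1 × Br: no H
  1 × C: 2 H
  1 × C: 1 H
  1 × Cl: no H
  1 × N (charge +1): 3 H
  1 × N (charge +1): no H
  1 × O: 1 H
  1 × O (charge -1): no H
  Total hydrogens = 7.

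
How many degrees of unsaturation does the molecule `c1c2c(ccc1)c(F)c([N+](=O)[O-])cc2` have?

Molecular formula from the SMILES: C10H6FNO2.
DoU = (2C + 2 + N − H − X)/2 = (2·10 + 2 + 1 − 6 − 1)/2 = 16/2 = 8.
(Structurally: 2 ring(s) + 6 π bond(s) = 8.)

8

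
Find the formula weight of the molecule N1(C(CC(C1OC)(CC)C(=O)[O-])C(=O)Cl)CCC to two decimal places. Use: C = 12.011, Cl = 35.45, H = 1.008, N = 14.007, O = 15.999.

Molecular formula: C12H19ClNO4-.
M = 12×12.011 + 1×35.45 + 19×1.008 + 1×14.007 + 4×15.999 = 276.74 g/mol.

276.74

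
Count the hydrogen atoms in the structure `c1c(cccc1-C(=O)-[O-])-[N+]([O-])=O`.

Hydrogens are implicit in SMILES; fill each atom to its normal valence:
  4 × C (aromatic): 1 H each → 4
  2 × C (aromatic): no H
  2 × O: no H
  2 × O (charge -1): no H
  1 × C: no H
  1 × N (charge +1): no H
  Total hydrogens = 4.

4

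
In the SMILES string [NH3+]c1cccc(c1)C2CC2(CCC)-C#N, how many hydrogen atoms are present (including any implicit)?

Hydrogens are implicit in SMILES; fill each atom to its normal valence:
  4 × C (aromatic): 1 H each → 4
  3 × C: 2 H each → 6
  2 × C: no H
  2 × C (aromatic): no H
  1 × C: 3 H
  1 × C: 1 H
  1 × N (charge +1): 3 H
  1 × N: no H
  Total hydrogens = 17.

17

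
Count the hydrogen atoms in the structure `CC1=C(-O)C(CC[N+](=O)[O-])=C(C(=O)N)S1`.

10

Hydrogens are implicit in SMILES; fill each atom to its normal valence:
  4 × C (aromatic): no H
  2 × C: 2 H each → 4
  2 × O: no H
  1 × C: 3 H
  1 × C: no H
  1 × N: 2 H
  1 × N (charge +1): no H
  1 × O: 1 H
  1 × O (charge -1): no H
  1 × S (aromatic): no H
  Total hydrogens = 10.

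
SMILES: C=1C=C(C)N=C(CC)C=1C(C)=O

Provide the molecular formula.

Heavy atoms from the SMILES: 10 C, 1 N, 1 O.
Implicit hydrogens by atom environment:
  3 × C: 3 H each → 9
  3 × C (aromatic): no H
  2 × C (aromatic): 1 H each → 2
  1 × C: 2 H
  1 × C: no H
  1 × N (aromatic): no H
  1 × O: no H
  Total hydrogens = 13.
Molecular formula: C10H13NO

C10H13NO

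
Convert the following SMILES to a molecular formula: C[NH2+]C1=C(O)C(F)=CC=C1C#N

Heavy atoms from the SMILES: 8 C, 1 F, 2 N, 1 O.
Implicit hydrogens by atom environment:
  4 × C (aromatic): no H
  2 × C (aromatic): 1 H each → 2
  1 × C: 3 H
  1 × C: no H
  1 × F: no H
  1 × N (charge +1): 2 H
  1 × N: no H
  1 × O: 1 H
  Total hydrogens = 8.
Net charge +1.
Molecular formula: C8H8FN2O+

C8H8FN2O+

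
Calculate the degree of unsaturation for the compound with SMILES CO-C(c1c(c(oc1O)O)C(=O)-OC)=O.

Molecular formula from the SMILES: C8H8O7.
DoU = (2C + 2 + N − H − X)/2 = (2·8 + 2 + 0 − 8 − 0)/2 = 10/2 = 5.
(Structurally: 1 ring(s) + 4 π bond(s) = 5.)

5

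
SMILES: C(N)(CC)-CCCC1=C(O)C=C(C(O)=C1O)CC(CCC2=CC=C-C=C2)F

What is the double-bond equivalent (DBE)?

8

Molecular formula from the SMILES: C22H30FNO3.
DoU = (2C + 2 + N − H − X)/2 = (2·22 + 2 + 1 − 30 − 1)/2 = 16/2 = 8.
(Structurally: 2 ring(s) + 6 π bond(s) = 8.)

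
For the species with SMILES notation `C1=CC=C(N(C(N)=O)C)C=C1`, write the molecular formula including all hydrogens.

C8H10N2O

Heavy atoms from the SMILES: 8 C, 2 N, 1 O.
Implicit hydrogens by atom environment:
  5 × C (aromatic): 1 H each → 5
  1 × C: 3 H
  1 × C (aromatic): no H
  1 × C: no H
  1 × N: 2 H
  1 × N: no H
  1 × O: no H
  Total hydrogens = 10.
Molecular formula: C8H10N2O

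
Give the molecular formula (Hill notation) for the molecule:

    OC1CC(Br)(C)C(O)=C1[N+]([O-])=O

C6H8BrNO4

Heavy atoms from the SMILES: 1 Br, 6 C, 1 N, 4 O.
Implicit hydrogens by atom environment:
  3 × C: no H
  2 × O: 1 H each → 2
  1 × Br: no H
  1 × C: 3 H
  1 × C: 2 H
  1 × C: 1 H
  1 × N (charge +1): no H
  1 × O: no H
  1 × O (charge -1): no H
  Total hydrogens = 8.
Molecular formula: C6H8BrNO4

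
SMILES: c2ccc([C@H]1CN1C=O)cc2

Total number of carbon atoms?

9

The symbol for carbon appears 9 times in the SMILES. Lowercase c denotes aromatic carbon and counts toward C.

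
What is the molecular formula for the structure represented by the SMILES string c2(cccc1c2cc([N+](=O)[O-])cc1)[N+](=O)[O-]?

Heavy atoms from the SMILES: 10 C, 2 N, 4 O.
Implicit hydrogens by atom environment:
  6 × C (aromatic): 1 H each → 6
  4 × C (aromatic): no H
  2 × N (charge +1): no H
  2 × O: no H
  2 × O (charge -1): no H
  Total hydrogens = 6.
Molecular formula: C10H6N2O4

C10H6N2O4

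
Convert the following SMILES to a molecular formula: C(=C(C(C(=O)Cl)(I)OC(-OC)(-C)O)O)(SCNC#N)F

Heavy atoms from the SMILES: 9 C, 1 Cl, 1 F, 1 I, 2 N, 5 O, 1 S.
Implicit hydrogens by atom environment:
  6 × C: no H
  3 × O: no H
  2 × C: 3 H each → 6
  2 × O: 1 H each → 2
  1 × C: 2 H
  1 × Cl: no H
  1 × F: no H
  1 × I: no H
  1 × N: 1 H
  1 × N: no H
  1 × S: no H
  Total hydrogens = 11.
Molecular formula: C9H11ClFIN2O5S

C9H11ClFIN2O5S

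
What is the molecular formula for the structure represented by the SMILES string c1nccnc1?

C4H4N2

Heavy atoms from the SMILES: 4 C, 2 N.
Implicit hydrogens by atom environment:
  4 × C (aromatic): 1 H each → 4
  2 × N (aromatic): no H
  Total hydrogens = 4.
Molecular formula: C4H4N2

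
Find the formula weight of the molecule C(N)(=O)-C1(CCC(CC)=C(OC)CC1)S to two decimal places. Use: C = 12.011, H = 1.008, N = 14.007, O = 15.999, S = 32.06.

Molecular formula: C11H19NO2S.
M = 11×12.011 + 19×1.008 + 1×14.007 + 2×15.999 + 1×32.06 = 229.34 g/mol.

229.34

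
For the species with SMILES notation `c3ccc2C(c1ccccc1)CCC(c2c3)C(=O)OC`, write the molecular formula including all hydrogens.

Heavy atoms from the SMILES: 18 C, 2 O.
Implicit hydrogens by atom environment:
  9 × C (aromatic): 1 H each → 9
  3 × C (aromatic): no H
  2 × C: 2 H each → 4
  2 × C: 1 H each → 2
  2 × O: no H
  1 × C: 3 H
  1 × C: no H
  Total hydrogens = 18.
Molecular formula: C18H18O2

C18H18O2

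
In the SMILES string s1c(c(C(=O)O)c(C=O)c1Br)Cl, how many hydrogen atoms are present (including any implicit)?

2

Hydrogens are implicit in SMILES; fill each atom to its normal valence:
  4 × C (aromatic): no H
  2 × O: no H
  1 × Br: no H
  1 × C: 1 H
  1 × C: no H
  1 × Cl: no H
  1 × O: 1 H
  1 × S (aromatic): no H
  Total hydrogens = 2.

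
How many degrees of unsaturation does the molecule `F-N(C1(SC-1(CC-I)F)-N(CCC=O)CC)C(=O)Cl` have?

Molecular formula from the SMILES: C10H14ClF2IN2O2S.
DoU = (2C + 2 + N − H − X)/2 = (2·10 + 2 + 2 − 14 − 4)/2 = 6/2 = 3.
(Structurally: 1 ring(s) + 2 π bond(s) = 3.)

3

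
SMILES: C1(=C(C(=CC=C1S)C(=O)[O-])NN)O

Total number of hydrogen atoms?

7

Hydrogens are implicit in SMILES; fill each atom to its normal valence:
  4 × C (aromatic): no H
  2 × C (aromatic): 1 H each → 2
  1 × C: no H
  1 × N: 2 H
  1 × N: 1 H
  1 × O: 1 H
  1 × O: no H
  1 × O (charge -1): no H
  1 × S: 1 H
  Total hydrogens = 7.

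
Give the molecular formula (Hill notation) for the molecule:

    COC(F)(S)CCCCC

Heavy atoms from the SMILES: 7 C, 1 F, 1 O, 1 S.
Implicit hydrogens by atom environment:
  4 × C: 2 H each → 8
  2 × C: 3 H each → 6
  1 × C: no H
  1 × F: no H
  1 × O: no H
  1 × S: 1 H
  Total hydrogens = 15.
Molecular formula: C7H15FOS

C7H15FOS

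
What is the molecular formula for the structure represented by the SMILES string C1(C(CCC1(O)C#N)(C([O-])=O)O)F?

C7H7FNO4-

Heavy atoms from the SMILES: 7 C, 1 F, 1 N, 4 O.
Implicit hydrogens by atom environment:
  4 × C: no H
  2 × C: 2 H each → 4
  2 × O: 1 H each → 2
  1 × C: 1 H
  1 × F: no H
  1 × N: no H
  1 × O: no H
  1 × O (charge -1): no H
  Total hydrogens = 7.
Net charge -1.
Molecular formula: C7H7FNO4-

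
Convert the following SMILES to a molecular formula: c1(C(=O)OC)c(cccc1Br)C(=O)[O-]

C9H6BrO4-

Heavy atoms from the SMILES: 1 Br, 9 C, 4 O.
Implicit hydrogens by atom environment:
  3 × C (aromatic): 1 H each → 3
  3 × C (aromatic): no H
  3 × O: no H
  2 × C: no H
  1 × Br: no H
  1 × C: 3 H
  1 × O (charge -1): no H
  Total hydrogens = 6.
Net charge -1.
Molecular formula: C9H6BrO4-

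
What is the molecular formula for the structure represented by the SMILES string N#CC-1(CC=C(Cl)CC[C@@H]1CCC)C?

Heavy atoms from the SMILES: 12 C, 1 Cl, 1 N.
Implicit hydrogens by atom environment:
  5 × C: 2 H each → 10
  3 × C: no H
  2 × C: 3 H each → 6
  2 × C: 1 H each → 2
  1 × Cl: no H
  1 × N: no H
  Total hydrogens = 18.
Molecular formula: C12H18ClN

C12H18ClN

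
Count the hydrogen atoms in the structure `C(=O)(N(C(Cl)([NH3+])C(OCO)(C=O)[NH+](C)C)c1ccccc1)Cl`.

19

Hydrogens are implicit in SMILES; fill each atom to its normal valence:
  5 × C (aromatic): 1 H each → 5
  3 × C: no H
  3 × O: no H
  2 × C: 3 H each → 6
  2 × Cl: no H
  1 × C: 2 H
  1 × C: 1 H
  1 × C (aromatic): no H
  1 × N (charge +1): 3 H
  1 × N (charge +1): 1 H
  1 × N: no H
  1 × O: 1 H
  Total hydrogens = 19.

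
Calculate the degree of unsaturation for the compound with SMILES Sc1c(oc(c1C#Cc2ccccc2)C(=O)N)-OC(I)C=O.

Molecular formula from the SMILES: C15H10INO4S.
DoU = (2C + 2 + N − H − X)/2 = (2·15 + 2 + 1 − 10 − 1)/2 = 22/2 = 11.
(Structurally: 2 ring(s) + 9 π bond(s) = 11.)

11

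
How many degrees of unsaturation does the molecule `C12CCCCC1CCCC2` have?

2

Molecular formula from the SMILES: C10H18.
DoU = (2C + 2 + N − H − X)/2 = (2·10 + 2 + 0 − 18 − 0)/2 = 4/2 = 2.
(Structurally: 2 ring(s) + 0 π bond(s) = 2.)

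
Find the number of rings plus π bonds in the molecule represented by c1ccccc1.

4

Molecular formula from the SMILES: C6H6.
DoU = (2C + 2 + N − H − X)/2 = (2·6 + 2 + 0 − 6 − 0)/2 = 8/2 = 4.
(Structurally: 1 ring(s) + 3 π bond(s) = 4.)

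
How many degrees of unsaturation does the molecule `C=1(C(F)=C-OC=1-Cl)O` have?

Molecular formula from the SMILES: C4H2ClFO2.
DoU = (2C + 2 + N − H − X)/2 = (2·4 + 2 + 0 − 2 − 2)/2 = 6/2 = 3.
(Structurally: 1 ring(s) + 2 π bond(s) = 3.)

3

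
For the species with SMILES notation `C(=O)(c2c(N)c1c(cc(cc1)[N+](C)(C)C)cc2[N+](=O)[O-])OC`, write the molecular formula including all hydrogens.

C15H18N3O4+

Heavy atoms from the SMILES: 15 C, 3 N, 4 O.
Implicit hydrogens by atom environment:
  6 × C (aromatic): no H
  4 × C: 3 H each → 12
  4 × C (aromatic): 1 H each → 4
  3 × O: no H
  2 × N (charge +1): no H
  1 × C: no H
  1 × N: 2 H
  1 × O (charge -1): no H
  Total hydrogens = 18.
Net charge +1.
Molecular formula: C15H18N3O4+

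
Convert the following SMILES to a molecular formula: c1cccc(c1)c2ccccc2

C12H10

Heavy atoms from the SMILES: 12 C.
Implicit hydrogens by atom environment:
  10 × C (aromatic): 1 H each → 10
  2 × C (aromatic): no H
  Total hydrogens = 10.
Molecular formula: C12H10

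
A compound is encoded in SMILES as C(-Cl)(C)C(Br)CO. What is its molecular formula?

Heavy atoms from the SMILES: 1 Br, 4 C, 1 Cl, 1 O.
Implicit hydrogens by atom environment:
  2 × C: 1 H each → 2
  1 × Br: no H
  1 × C: 3 H
  1 × C: 2 H
  1 × Cl: no H
  1 × O: 1 H
  Total hydrogens = 8.
Molecular formula: C4H8BrClO

C4H8BrClO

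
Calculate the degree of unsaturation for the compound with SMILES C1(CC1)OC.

Molecular formula from the SMILES: C4H8O.
DoU = (2C + 2 + N − H − X)/2 = (2·4 + 2 + 0 − 8 − 0)/2 = 2/2 = 1.
(Structurally: 1 ring(s) + 0 π bond(s) = 1.)

1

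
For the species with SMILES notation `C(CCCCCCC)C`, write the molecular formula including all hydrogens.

C9H20

Heavy atoms from the SMILES: 9 C.
Implicit hydrogens by atom environment:
  7 × C: 2 H each → 14
  2 × C: 3 H each → 6
  Total hydrogens = 20.
Molecular formula: C9H20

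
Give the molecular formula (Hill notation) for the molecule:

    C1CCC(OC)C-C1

Heavy atoms from the SMILES: 7 C, 1 O.
Implicit hydrogens by atom environment:
  5 × C: 2 H each → 10
  1 × C: 3 H
  1 × C: 1 H
  1 × O: no H
  Total hydrogens = 14.
Molecular formula: C7H14O

C7H14O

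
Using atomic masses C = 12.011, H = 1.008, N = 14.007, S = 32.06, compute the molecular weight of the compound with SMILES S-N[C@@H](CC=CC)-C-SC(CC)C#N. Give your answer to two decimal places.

230.39

Molecular formula: C10H18N2S2.
M = 10×12.011 + 18×1.008 + 2×14.007 + 2×32.06 = 230.39 g/mol.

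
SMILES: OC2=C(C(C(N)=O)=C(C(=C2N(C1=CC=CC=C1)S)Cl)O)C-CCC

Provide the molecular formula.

Heavy atoms from the SMILES: 17 C, 1 Cl, 2 N, 3 O, 1 S.
Implicit hydrogens by atom environment:
  7 × C (aromatic): no H
  5 × C (aromatic): 1 H each → 5
  3 × C: 2 H each → 6
  2 × O: 1 H each → 2
  1 × C: 3 H
  1 × C: no H
  1 × Cl: no H
  1 × N: 2 H
  1 × N: no H
  1 × O: no H
  1 × S: 1 H
  Total hydrogens = 19.
Molecular formula: C17H19ClN2O3S

C17H19ClN2O3S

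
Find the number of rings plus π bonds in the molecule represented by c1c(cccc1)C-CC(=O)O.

Molecular formula from the SMILES: C9H10O2.
DoU = (2C + 2 + N − H − X)/2 = (2·9 + 2 + 0 − 10 − 0)/2 = 10/2 = 5.
(Structurally: 1 ring(s) + 4 π bond(s) = 5.)

5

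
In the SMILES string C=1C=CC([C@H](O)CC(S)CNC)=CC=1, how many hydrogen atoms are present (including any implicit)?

Hydrogens are implicit in SMILES; fill each atom to its normal valence:
  5 × C (aromatic): 1 H each → 5
  2 × C: 2 H each → 4
  2 × C: 1 H each → 2
  1 × C: 3 H
  1 × C (aromatic): no H
  1 × N: 1 H
  1 × O: 1 H
  1 × S: 1 H
  Total hydrogens = 17.

17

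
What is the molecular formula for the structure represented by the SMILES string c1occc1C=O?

Heavy atoms from the SMILES: 5 C, 2 O.
Implicit hydrogens by atom environment:
  3 × C (aromatic): 1 H each → 3
  1 × C: 1 H
  1 × C (aromatic): no H
  1 × O (aromatic): no H
  1 × O: no H
  Total hydrogens = 4.
Molecular formula: C5H4O2

C5H4O2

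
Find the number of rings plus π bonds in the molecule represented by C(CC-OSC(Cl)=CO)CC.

1

Molecular formula from the SMILES: C7H13ClO2S.
DoU = (2C + 2 + N − H − X)/2 = (2·7 + 2 + 0 − 13 − 1)/2 = 2/2 = 1.
(Structurally: 0 ring(s) + 1 π bond(s) = 1.)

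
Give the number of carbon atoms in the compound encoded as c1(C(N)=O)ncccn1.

The symbol for carbon appears 5 times in the SMILES. Lowercase c denotes aromatic carbon and counts toward C.

5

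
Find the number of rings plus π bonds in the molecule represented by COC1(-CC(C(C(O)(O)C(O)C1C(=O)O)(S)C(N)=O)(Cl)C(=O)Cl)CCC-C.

Molecular formula from the SMILES: C15H23Cl2NO8S.
DoU = (2C + 2 + N − H − X)/2 = (2·15 + 2 + 1 − 23 − 2)/2 = 8/2 = 4.
(Structurally: 1 ring(s) + 3 π bond(s) = 4.)

4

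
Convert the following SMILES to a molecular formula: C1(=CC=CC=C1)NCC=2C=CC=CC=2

C13H13N

Heavy atoms from the SMILES: 13 C, 1 N.
Implicit hydrogens by atom environment:
  10 × C (aromatic): 1 H each → 10
  2 × C (aromatic): no H
  1 × C: 2 H
  1 × N: 1 H
  Total hydrogens = 13.
Molecular formula: C13H13N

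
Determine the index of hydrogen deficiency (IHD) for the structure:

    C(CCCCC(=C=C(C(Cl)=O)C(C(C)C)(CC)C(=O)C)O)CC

4

Molecular formula from the SMILES: C19H31ClO3.
DoU = (2C + 2 + N − H − X)/2 = (2·19 + 2 + 0 − 31 − 1)/2 = 8/2 = 4.
(Structurally: 0 ring(s) + 4 π bond(s) = 4.)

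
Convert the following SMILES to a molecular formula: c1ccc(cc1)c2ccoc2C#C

Heavy atoms from the SMILES: 12 C, 1 O.
Implicit hydrogens by atom environment:
  7 × C (aromatic): 1 H each → 7
  3 × C (aromatic): no H
  1 × C: 1 H
  1 × C: no H
  1 × O (aromatic): no H
  Total hydrogens = 8.
Molecular formula: C12H8O

C12H8O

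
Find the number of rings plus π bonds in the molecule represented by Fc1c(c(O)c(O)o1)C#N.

Molecular formula from the SMILES: C5H2FNO3.
DoU = (2C + 2 + N − H − X)/2 = (2·5 + 2 + 1 − 2 − 1)/2 = 10/2 = 5.
(Structurally: 1 ring(s) + 4 π bond(s) = 5.)

5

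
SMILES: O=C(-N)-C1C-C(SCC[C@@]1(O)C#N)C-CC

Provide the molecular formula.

Heavy atoms from the SMILES: 11 C, 2 N, 2 O, 1 S.
Implicit hydrogens by atom environment:
  5 × C: 2 H each → 10
  3 × C: no H
  2 × C: 1 H each → 2
  1 × C: 3 H
  1 × N: 2 H
  1 × N: no H
  1 × O: 1 H
  1 × O: no H
  1 × S: no H
  Total hydrogens = 18.
Molecular formula: C11H18N2O2S

C11H18N2O2S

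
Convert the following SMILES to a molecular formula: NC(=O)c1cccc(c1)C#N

C8H6N2O

Heavy atoms from the SMILES: 8 C, 2 N, 1 O.
Implicit hydrogens by atom environment:
  4 × C (aromatic): 1 H each → 4
  2 × C (aromatic): no H
  2 × C: no H
  1 × N: 2 H
  1 × N: no H
  1 × O: no H
  Total hydrogens = 6.
Molecular formula: C8H6N2O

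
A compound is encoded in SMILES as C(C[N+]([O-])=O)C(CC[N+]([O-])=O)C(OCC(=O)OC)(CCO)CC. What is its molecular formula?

C13H24N2O8

Heavy atoms from the SMILES: 13 C, 2 N, 8 O.
Implicit hydrogens by atom environment:
  8 × C: 2 H each → 16
  5 × O: no H
  2 × C: 3 H each → 6
  2 × C: no H
  2 × N (charge +1): no H
  2 × O (charge -1): no H
  1 × C: 1 H
  1 × O: 1 H
  Total hydrogens = 24.
Molecular formula: C13H24N2O8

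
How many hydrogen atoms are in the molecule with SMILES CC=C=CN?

Hydrogens are implicit in SMILES; fill each atom to its normal valence:
  2 × C: 1 H each → 2
  1 × C: 3 H
  1 × C: no H
  1 × N: 2 H
  Total hydrogens = 7.

7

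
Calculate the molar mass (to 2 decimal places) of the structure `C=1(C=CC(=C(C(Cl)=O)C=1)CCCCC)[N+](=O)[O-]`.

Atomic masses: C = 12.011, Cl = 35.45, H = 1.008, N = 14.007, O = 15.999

255.70

Molecular formula: C12H14ClNO3.
M = 12×12.011 + 1×35.45 + 14×1.008 + 1×14.007 + 3×15.999 = 255.70 g/mol.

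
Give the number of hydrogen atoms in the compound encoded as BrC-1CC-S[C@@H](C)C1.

Hydrogens are implicit in SMILES; fill each atom to its normal valence:
  3 × C: 2 H each → 6
  2 × C: 1 H each → 2
  1 × Br: no H
  1 × C: 3 H
  1 × S: no H
  Total hydrogens = 11.

11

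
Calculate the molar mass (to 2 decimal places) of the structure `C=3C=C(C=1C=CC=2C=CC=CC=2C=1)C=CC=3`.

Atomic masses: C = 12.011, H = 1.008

204.27

Molecular formula: C16H12.
M = 16×12.011 + 12×1.008 = 204.27 g/mol.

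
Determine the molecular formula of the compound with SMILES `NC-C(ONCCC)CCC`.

C8H20N2O

Heavy atoms from the SMILES: 8 C, 2 N, 1 O.
Implicit hydrogens by atom environment:
  5 × C: 2 H each → 10
  2 × C: 3 H each → 6
  1 × C: 1 H
  1 × N: 2 H
  1 × N: 1 H
  1 × O: no H
  Total hydrogens = 20.
Molecular formula: C8H20N2O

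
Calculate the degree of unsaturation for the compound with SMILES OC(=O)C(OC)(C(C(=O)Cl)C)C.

2

Molecular formula from the SMILES: C7H11ClO4.
DoU = (2C + 2 + N − H − X)/2 = (2·7 + 2 + 0 − 11 − 1)/2 = 4/2 = 2.
(Structurally: 0 ring(s) + 2 π bond(s) = 2.)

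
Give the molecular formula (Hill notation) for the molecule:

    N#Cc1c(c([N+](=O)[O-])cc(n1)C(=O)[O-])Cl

C7HClN3O4-

Heavy atoms from the SMILES: 7 C, 1 Cl, 3 N, 4 O.
Implicit hydrogens by atom environment:
  4 × C (aromatic): no H
  2 × C: no H
  2 × O: no H
  2 × O (charge -1): no H
  1 × C (aromatic): 1 H
  1 × Cl: no H
  1 × N (aromatic): no H
  1 × N: no H
  1 × N (charge +1): no H
  Total hydrogens = 1.
Net charge -1.
Molecular formula: C7HClN3O4-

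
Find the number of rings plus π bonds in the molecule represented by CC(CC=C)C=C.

2

Molecular formula from the SMILES: C7H12.
DoU = (2C + 2 + N − H − X)/2 = (2·7 + 2 + 0 − 12 − 0)/2 = 4/2 = 2.
(Structurally: 0 ring(s) + 2 π bond(s) = 2.)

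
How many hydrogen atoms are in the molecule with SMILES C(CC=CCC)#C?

Hydrogens are implicit in SMILES; fill each atom to its normal valence:
  3 × C: 1 H each → 3
  2 × C: 2 H each → 4
  1 × C: 3 H
  1 × C: no H
  Total hydrogens = 10.

10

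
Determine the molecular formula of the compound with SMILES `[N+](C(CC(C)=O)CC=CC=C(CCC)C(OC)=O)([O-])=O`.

Heavy atoms from the SMILES: 14 C, 1 N, 5 O.
Implicit hydrogens by atom environment:
  4 × C: 2 H each → 8
  4 × C: 1 H each → 4
  4 × O: no H
  3 × C: 3 H each → 9
  3 × C: no H
  1 × N (charge +1): no H
  1 × O (charge -1): no H
  Total hydrogens = 21.
Molecular formula: C14H21NO5

C14H21NO5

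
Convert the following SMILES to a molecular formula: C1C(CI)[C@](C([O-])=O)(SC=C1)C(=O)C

Heavy atoms from the SMILES: 9 C, 1 I, 3 O, 1 S.
Implicit hydrogens by atom environment:
  3 × C: 1 H each → 3
  3 × C: no H
  2 × C: 2 H each → 4
  2 × O: no H
  1 × C: 3 H
  1 × I: no H
  1 × O (charge -1): no H
  1 × S: no H
  Total hydrogens = 10.
Net charge -1.
Molecular formula: C9H10IO3S-

C9H10IO3S-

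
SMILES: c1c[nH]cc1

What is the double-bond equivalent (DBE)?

3

Molecular formula from the SMILES: C4H5N.
DoU = (2C + 2 + N − H − X)/2 = (2·4 + 2 + 1 − 5 − 0)/2 = 6/2 = 3.
(Structurally: 1 ring(s) + 2 π bond(s) = 3.)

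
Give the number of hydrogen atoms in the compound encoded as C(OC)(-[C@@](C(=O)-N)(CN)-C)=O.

12

Hydrogens are implicit in SMILES; fill each atom to its normal valence:
  3 × C: no H
  3 × O: no H
  2 × C: 3 H each → 6
  2 × N: 2 H each → 4
  1 × C: 2 H
  Total hydrogens = 12.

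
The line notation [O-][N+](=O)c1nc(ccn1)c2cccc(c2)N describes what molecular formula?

C10H8N4O2

Heavy atoms from the SMILES: 10 C, 4 N, 2 O.
Implicit hydrogens by atom environment:
  6 × C (aromatic): 1 H each → 6
  4 × C (aromatic): no H
  2 × N (aromatic): no H
  1 × N: 2 H
  1 × N (charge +1): no H
  1 × O: no H
  1 × O (charge -1): no H
  Total hydrogens = 8.
Molecular formula: C10H8N4O2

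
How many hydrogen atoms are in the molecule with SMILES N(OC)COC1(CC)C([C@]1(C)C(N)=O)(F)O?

Hydrogens are implicit in SMILES; fill each atom to its normal valence:
  4 × C: no H
  3 × C: 3 H each → 9
  3 × O: no H
  2 × C: 2 H each → 4
  1 × F: no H
  1 × N: 2 H
  1 × N: 1 H
  1 × O: 1 H
  Total hydrogens = 17.

17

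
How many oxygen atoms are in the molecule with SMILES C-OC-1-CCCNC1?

1

The symbol for oxygen appears 1 time in the SMILES.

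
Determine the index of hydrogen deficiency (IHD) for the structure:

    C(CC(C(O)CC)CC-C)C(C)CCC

Molecular formula from the SMILES: C14H30O.
DoU = (2C + 2 + N − H − X)/2 = (2·14 + 2 + 0 − 30 − 0)/2 = 0/2 = 0.
(Structurally: 0 ring(s) + 0 π bond(s) = 0.)

0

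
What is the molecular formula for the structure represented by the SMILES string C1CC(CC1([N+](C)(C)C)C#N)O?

Heavy atoms from the SMILES: 9 C, 2 N, 1 O.
Implicit hydrogens by atom environment:
  3 × C: 3 H each → 9
  3 × C: 2 H each → 6
  2 × C: no H
  1 × C: 1 H
  1 × N: no H
  1 × N (charge +1): no H
  1 × O: 1 H
  Total hydrogens = 17.
Net charge +1.
Molecular formula: C9H17N2O+

C9H17N2O+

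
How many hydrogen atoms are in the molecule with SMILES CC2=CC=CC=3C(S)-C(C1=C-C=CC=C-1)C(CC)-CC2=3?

22

Hydrogens are implicit in SMILES; fill each atom to its normal valence:
  8 × C (aromatic): 1 H each → 8
  4 × C (aromatic): no H
  3 × C: 1 H each → 3
  2 × C: 3 H each → 6
  2 × C: 2 H each → 4
  1 × S: 1 H
  Total hydrogens = 22.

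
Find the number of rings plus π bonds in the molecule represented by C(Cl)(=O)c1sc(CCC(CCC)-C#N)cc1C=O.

7

Molecular formula from the SMILES: C13H14ClNO2S.
DoU = (2C + 2 + N − H − X)/2 = (2·13 + 2 + 1 − 14 − 1)/2 = 14/2 = 7.
(Structurally: 1 ring(s) + 6 π bond(s) = 7.)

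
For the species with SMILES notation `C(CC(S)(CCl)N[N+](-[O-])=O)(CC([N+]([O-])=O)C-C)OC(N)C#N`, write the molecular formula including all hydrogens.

C10H18ClN5O5S

Heavy atoms from the SMILES: 10 C, 1 Cl, 5 N, 5 O, 1 S.
Implicit hydrogens by atom environment:
  4 × C: 2 H each → 8
  3 × C: 1 H each → 3
  3 × O: no H
  2 × C: no H
  2 × N (charge +1): no H
  2 × O (charge -1): no H
  1 × C: 3 H
  1 × Cl: no H
  1 × N: 2 H
  1 × N: 1 H
  1 × N: no H
  1 × S: 1 H
  Total hydrogens = 18.
Molecular formula: C10H18ClN5O5S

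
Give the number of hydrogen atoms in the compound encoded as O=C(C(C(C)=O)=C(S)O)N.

7

Hydrogens are implicit in SMILES; fill each atom to its normal valence:
  4 × C: no H
  2 × O: no H
  1 × C: 3 H
  1 × N: 2 H
  1 × O: 1 H
  1 × S: 1 H
  Total hydrogens = 7.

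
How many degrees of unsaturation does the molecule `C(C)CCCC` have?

Molecular formula from the SMILES: C6H14.
DoU = (2C + 2 + N − H − X)/2 = (2·6 + 2 + 0 − 14 − 0)/2 = 0/2 = 0.
(Structurally: 0 ring(s) + 0 π bond(s) = 0.)

0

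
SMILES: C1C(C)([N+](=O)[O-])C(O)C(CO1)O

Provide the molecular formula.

C6H11NO5

Heavy atoms from the SMILES: 6 C, 1 N, 5 O.
Implicit hydrogens by atom environment:
  2 × C: 2 H each → 4
  2 × C: 1 H each → 2
  2 × O: 1 H each → 2
  2 × O: no H
  1 × C: 3 H
  1 × C: no H
  1 × N (charge +1): no H
  1 × O (charge -1): no H
  Total hydrogens = 11.
Molecular formula: C6H11NO5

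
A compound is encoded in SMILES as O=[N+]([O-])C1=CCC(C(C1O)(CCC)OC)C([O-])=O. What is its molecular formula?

C11H16NO6-

Heavy atoms from the SMILES: 11 C, 1 N, 6 O.
Implicit hydrogens by atom environment:
  3 × C: 2 H each → 6
  3 × C: 1 H each → 3
  3 × C: no H
  3 × O: no H
  2 × C: 3 H each → 6
  2 × O (charge -1): no H
  1 × N (charge +1): no H
  1 × O: 1 H
  Total hydrogens = 16.
Net charge -1.
Molecular formula: C11H16NO6-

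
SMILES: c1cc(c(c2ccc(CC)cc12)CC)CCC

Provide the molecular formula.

C17H22

Heavy atoms from the SMILES: 17 C.
Implicit hydrogens by atom environment:
  5 × C (aromatic): 1 H each → 5
  5 × C (aromatic): no H
  4 × C: 2 H each → 8
  3 × C: 3 H each → 9
  Total hydrogens = 22.
Molecular formula: C17H22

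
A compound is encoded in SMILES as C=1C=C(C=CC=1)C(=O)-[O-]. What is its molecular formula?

Heavy atoms from the SMILES: 7 C, 2 O.
Implicit hydrogens by atom environment:
  5 × C (aromatic): 1 H each → 5
  1 × C (aromatic): no H
  1 × C: no H
  1 × O: no H
  1 × O (charge -1): no H
  Total hydrogens = 5.
Net charge -1.
Molecular formula: C7H5O2-

C7H5O2-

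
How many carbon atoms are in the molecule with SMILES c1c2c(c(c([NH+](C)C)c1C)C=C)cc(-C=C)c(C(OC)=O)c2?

19

The symbol for carbon appears 19 times in the SMILES. Lowercase c denotes aromatic carbon and counts toward C.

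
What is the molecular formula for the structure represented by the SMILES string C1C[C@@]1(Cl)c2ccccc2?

C9H9Cl

Heavy atoms from the SMILES: 9 C, 1 Cl.
Implicit hydrogens by atom environment:
  5 × C (aromatic): 1 H each → 5
  2 × C: 2 H each → 4
  1 × C: no H
  1 × C (aromatic): no H
  1 × Cl: no H
  Total hydrogens = 9.
Molecular formula: C9H9Cl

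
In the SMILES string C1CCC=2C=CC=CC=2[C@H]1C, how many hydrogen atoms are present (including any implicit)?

14

Hydrogens are implicit in SMILES; fill each atom to its normal valence:
  4 × C (aromatic): 1 H each → 4
  3 × C: 2 H each → 6
  2 × C (aromatic): no H
  1 × C: 3 H
  1 × C: 1 H
  Total hydrogens = 14.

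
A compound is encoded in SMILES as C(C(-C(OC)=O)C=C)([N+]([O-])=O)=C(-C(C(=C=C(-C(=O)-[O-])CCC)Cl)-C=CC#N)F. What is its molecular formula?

C18H17ClFN2O6-

Heavy atoms from the SMILES: 18 C, 1 Cl, 1 F, 2 N, 6 O.
Implicit hydrogens by atom environment:
  8 × C: no H
  5 × C: 1 H each → 5
  4 × O: no H
  3 × C: 2 H each → 6
  2 × C: 3 H each → 6
  2 × O (charge -1): no H
  1 × Cl: no H
  1 × F: no H
  1 × N: no H
  1 × N (charge +1): no H
  Total hydrogens = 17.
Net charge -1.
Molecular formula: C18H17ClFN2O6-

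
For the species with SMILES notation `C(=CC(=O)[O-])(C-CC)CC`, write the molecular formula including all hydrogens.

C8H13O2-

Heavy atoms from the SMILES: 8 C, 2 O.
Implicit hydrogens by atom environment:
  3 × C: 2 H each → 6
  2 × C: 3 H each → 6
  2 × C: no H
  1 × C: 1 H
  1 × O: no H
  1 × O (charge -1): no H
  Total hydrogens = 13.
Net charge -1.
Molecular formula: C8H13O2-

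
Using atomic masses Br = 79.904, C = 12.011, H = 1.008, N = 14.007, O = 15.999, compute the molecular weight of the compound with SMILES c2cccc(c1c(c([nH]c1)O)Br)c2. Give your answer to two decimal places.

238.08

Molecular formula: C10H8BrNO.
M = 1×79.904 + 10×12.011 + 8×1.008 + 1×14.007 + 1×15.999 = 238.08 g/mol.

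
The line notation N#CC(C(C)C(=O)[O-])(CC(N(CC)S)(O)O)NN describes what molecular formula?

C9H17N4O4S-

Heavy atoms from the SMILES: 9 C, 4 N, 4 O, 1 S.
Implicit hydrogens by atom environment:
  4 × C: no H
  2 × C: 3 H each → 6
  2 × C: 2 H each → 4
  2 × N: no H
  2 × O: 1 H each → 2
  1 × C: 1 H
  1 × N: 2 H
  1 × N: 1 H
  1 × O: no H
  1 × O (charge -1): no H
  1 × S: 1 H
  Total hydrogens = 17.
Net charge -1.
Molecular formula: C9H17N4O4S-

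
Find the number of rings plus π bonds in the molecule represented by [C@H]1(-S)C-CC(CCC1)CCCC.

1

Molecular formula from the SMILES: C11H22S.
DoU = (2C + 2 + N − H − X)/2 = (2·11 + 2 + 0 − 22 − 0)/2 = 2/2 = 1.
(Structurally: 1 ring(s) + 0 π bond(s) = 1.)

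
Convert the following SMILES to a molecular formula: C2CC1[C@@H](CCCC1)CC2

C10H18

Heavy atoms from the SMILES: 10 C.
Implicit hydrogens by atom environment:
  8 × C: 2 H each → 16
  2 × C: 1 H each → 2
  Total hydrogens = 18.
Molecular formula: C10H18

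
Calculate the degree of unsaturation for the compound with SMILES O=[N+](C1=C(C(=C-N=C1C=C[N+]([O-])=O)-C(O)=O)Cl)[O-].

8

Molecular formula from the SMILES: C8H4ClN3O6.
DoU = (2C + 2 + N − H − X)/2 = (2·8 + 2 + 3 − 4 − 1)/2 = 16/2 = 8.
(Structurally: 1 ring(s) + 7 π bond(s) = 8.)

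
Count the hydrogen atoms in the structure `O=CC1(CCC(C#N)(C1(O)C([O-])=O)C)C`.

12

Hydrogens are implicit in SMILES; fill each atom to its normal valence:
  5 × C: no H
  2 × C: 3 H each → 6
  2 × C: 2 H each → 4
  2 × O: no H
  1 × C: 1 H
  1 × N: no H
  1 × O: 1 H
  1 × O (charge -1): no H
  Total hydrogens = 12.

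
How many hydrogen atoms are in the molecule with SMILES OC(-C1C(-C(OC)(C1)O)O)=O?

Hydrogens are implicit in SMILES; fill each atom to its normal valence:
  3 × O: 1 H each → 3
  2 × C: 1 H each → 2
  2 × C: no H
  2 × O: no H
  1 × C: 3 H
  1 × C: 2 H
  Total hydrogens = 10.

10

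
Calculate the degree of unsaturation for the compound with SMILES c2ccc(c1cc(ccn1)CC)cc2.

8

Molecular formula from the SMILES: C13H13N.
DoU = (2C + 2 + N − H − X)/2 = (2·13 + 2 + 1 − 13 − 0)/2 = 16/2 = 8.
(Structurally: 2 ring(s) + 6 π bond(s) = 8.)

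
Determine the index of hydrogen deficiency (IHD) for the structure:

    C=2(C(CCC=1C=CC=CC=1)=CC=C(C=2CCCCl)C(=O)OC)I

Molecular formula from the SMILES: C19H20ClIO2.
DoU = (2C + 2 + N − H − X)/2 = (2·19 + 2 + 0 − 20 − 2)/2 = 18/2 = 9.
(Structurally: 2 ring(s) + 7 π bond(s) = 9.)

9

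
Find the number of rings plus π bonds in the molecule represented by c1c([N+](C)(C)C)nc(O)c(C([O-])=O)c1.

Molecular formula from the SMILES: C9H12N2O3.
DoU = (2C + 2 + N − H − X)/2 = (2·9 + 2 + 2 − 12 − 0)/2 = 10/2 = 5.
(Structurally: 1 ring(s) + 4 π bond(s) = 5.)

5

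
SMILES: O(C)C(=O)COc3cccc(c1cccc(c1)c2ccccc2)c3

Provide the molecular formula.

C21H18O3

Heavy atoms from the SMILES: 21 C, 3 O.
Implicit hydrogens by atom environment:
  13 × C (aromatic): 1 H each → 13
  5 × C (aromatic): no H
  3 × O: no H
  1 × C: 3 H
  1 × C: 2 H
  1 × C: no H
  Total hydrogens = 18.
Molecular formula: C21H18O3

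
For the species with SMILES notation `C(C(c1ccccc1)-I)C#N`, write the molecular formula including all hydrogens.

Heavy atoms from the SMILES: 9 C, 1 I, 1 N.
Implicit hydrogens by atom environment:
  5 × C (aromatic): 1 H each → 5
  1 × C: 2 H
  1 × C: 1 H
  1 × C (aromatic): no H
  1 × C: no H
  1 × I: no H
  1 × N: no H
  Total hydrogens = 8.
Molecular formula: C9H8IN

C9H8IN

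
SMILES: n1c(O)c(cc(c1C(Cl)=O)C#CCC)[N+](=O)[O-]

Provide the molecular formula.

Heavy atoms from the SMILES: 10 C, 1 Cl, 2 N, 4 O.
Implicit hydrogens by atom environment:
  4 × C (aromatic): no H
  3 × C: no H
  2 × O: no H
  1 × C: 3 H
  1 × C: 2 H
  1 × C (aromatic): 1 H
  1 × Cl: no H
  1 × N (aromatic): no H
  1 × N (charge +1): no H
  1 × O: 1 H
  1 × O (charge -1): no H
  Total hydrogens = 7.
Molecular formula: C10H7ClN2O4

C10H7ClN2O4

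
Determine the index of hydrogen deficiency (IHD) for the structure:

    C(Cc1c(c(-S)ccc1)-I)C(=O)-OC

Molecular formula from the SMILES: C10H11IO2S.
DoU = (2C + 2 + N − H − X)/2 = (2·10 + 2 + 0 − 11 − 1)/2 = 10/2 = 5.
(Structurally: 1 ring(s) + 4 π bond(s) = 5.)

5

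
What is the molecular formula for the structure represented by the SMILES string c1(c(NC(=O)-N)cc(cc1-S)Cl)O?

C7H7ClN2O2S

Heavy atoms from the SMILES: 7 C, 1 Cl, 2 N, 2 O, 1 S.
Implicit hydrogens by atom environment:
  4 × C (aromatic): no H
  2 × C (aromatic): 1 H each → 2
  1 × C: no H
  1 × Cl: no H
  1 × N: 2 H
  1 × N: 1 H
  1 × O: 1 H
  1 × O: no H
  1 × S: 1 H
  Total hydrogens = 7.
Molecular formula: C7H7ClN2O2S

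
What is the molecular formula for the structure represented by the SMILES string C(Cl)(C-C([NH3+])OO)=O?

C3H7ClNO3+

Heavy atoms from the SMILES: 3 C, 1 Cl, 1 N, 3 O.
Implicit hydrogens by atom environment:
  2 × O: no H
  1 × C: 2 H
  1 × C: 1 H
  1 × C: no H
  1 × Cl: no H
  1 × N (charge +1): 3 H
  1 × O: 1 H
  Total hydrogens = 7.
Net charge +1.
Molecular formula: C3H7ClNO3+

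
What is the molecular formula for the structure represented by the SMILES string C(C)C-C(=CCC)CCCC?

Heavy atoms from the SMILES: 11 C.
Implicit hydrogens by atom environment:
  6 × C: 2 H each → 12
  3 × C: 3 H each → 9
  1 × C: 1 H
  1 × C: no H
  Total hydrogens = 22.
Molecular formula: C11H22

C11H22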